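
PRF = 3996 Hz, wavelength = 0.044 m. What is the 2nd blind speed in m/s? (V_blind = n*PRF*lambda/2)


V_blind = 2 * 3996 * 0.044 / 2 = 175.8 m/s

175.8 m/s


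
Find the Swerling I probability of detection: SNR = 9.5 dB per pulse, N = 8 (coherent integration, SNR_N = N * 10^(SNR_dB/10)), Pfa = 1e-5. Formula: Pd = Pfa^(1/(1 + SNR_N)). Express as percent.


SNR_lin = 10^(9.5/10) = 8.91251
SNR_N = 8 * 8.91251 = 71.30008
1/(1 + SNR_N) = 1/72.30008 = 0.0138312
Pd = (1e-5)^0.0138312 = 0.85279
Pd = 85.3%

85.3%


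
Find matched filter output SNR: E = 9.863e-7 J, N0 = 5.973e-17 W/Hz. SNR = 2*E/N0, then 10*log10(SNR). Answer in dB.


SNR_lin = 2 * 9.863e-7 / 5.973e-17 = 3.303e10
SNR_dB = 10*log10(3.303e10) = 105.2 dB

105.2 dB


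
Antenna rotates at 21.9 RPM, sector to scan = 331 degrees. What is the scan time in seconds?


t = 331 / (21.9 * 360) * 60 = 2.52 s

2.52 s


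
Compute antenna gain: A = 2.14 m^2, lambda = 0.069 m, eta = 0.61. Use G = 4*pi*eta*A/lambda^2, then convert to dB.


G_linear = 4*pi*0.61*2.14/0.069^2 = 3445.52
G_dB = 10*log10(3445.52) = 35.4 dB

35.4 dB


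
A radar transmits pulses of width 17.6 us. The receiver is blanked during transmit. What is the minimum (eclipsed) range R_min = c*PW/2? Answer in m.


R_min = 3e8 * 17.6e-6 / 2 = 2640.0 m

2640.0 m


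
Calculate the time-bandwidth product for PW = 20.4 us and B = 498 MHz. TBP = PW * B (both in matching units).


TBP = 20.4 * 498 = 10159.2

10159.2


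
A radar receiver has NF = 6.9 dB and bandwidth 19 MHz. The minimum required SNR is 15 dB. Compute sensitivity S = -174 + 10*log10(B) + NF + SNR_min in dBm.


10*log10(19000000.0) = 72.79
S = -174 + 72.79 + 6.9 + 15 = -79.3 dBm

-79.3 dBm


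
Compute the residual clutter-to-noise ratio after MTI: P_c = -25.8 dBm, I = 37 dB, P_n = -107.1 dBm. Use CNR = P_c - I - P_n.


CNR = -25.8 - 37 - (-107.1) = 44.3 dB

44.3 dB


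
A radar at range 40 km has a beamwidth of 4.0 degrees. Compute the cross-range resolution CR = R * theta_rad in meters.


BW_rad = 0.06981317
CR = 40000 * 0.06981317 = 2792.5 m

2792.5 m


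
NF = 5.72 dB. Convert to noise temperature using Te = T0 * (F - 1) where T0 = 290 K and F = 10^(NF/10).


NF_lin = 10^(5.72/10) = 3.732502
Te = 290 * (3.732502 - 1) = 792.4 K

792.4 K


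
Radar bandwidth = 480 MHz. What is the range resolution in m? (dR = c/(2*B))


dR = 3e8 / (2 * 480000000.0) = 0.31 m

0.31 m


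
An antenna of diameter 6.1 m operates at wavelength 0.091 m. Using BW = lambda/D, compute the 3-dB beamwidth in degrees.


BW_rad = 0.091 / 6.1 = 0.014918
BW_deg = 0.85 degrees

0.85 degrees


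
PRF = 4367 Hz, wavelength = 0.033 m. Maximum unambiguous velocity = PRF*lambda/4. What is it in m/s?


V_ua = 4367 * 0.033 / 4 = 36.0 m/s

36.0 m/s


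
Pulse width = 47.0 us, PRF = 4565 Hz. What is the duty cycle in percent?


DC = 47.0e-6 * 4565 * 100 = 21.46%

21.46%


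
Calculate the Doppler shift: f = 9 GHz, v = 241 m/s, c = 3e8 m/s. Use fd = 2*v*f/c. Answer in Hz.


fd = 2 * 241 * 9000000000.0 / 3e8 = 14460.0 Hz

14460.0 Hz


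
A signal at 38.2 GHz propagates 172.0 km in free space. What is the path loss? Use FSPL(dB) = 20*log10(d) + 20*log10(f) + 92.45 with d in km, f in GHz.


20*log10(172.0) = 44.71
20*log10(38.2) = 31.64
FSPL = 168.8 dB

168.8 dB


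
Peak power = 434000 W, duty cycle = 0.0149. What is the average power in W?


P_avg = 434000 * 0.0149 = 6466.6 W

6466.6 W


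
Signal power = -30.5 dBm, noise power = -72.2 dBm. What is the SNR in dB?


SNR = -30.5 - (-72.2) = 41.7 dB

41.7 dB


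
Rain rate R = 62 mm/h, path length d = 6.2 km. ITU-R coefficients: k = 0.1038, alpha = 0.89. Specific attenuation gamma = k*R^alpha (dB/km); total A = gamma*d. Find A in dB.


gamma = 0.1038 * 62^0.89 = 4.087201 dB/km
A = 4.087201 * 6.2 = 25.34 dB

25.34 dB


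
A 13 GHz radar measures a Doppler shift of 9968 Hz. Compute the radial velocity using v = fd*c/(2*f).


v = 9968 * 3e8 / (2 * 13000000000.0) = 115.0 m/s

115.0 m/s


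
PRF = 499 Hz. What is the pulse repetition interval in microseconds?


PRI = 1/499 = 0.002004008 s = 2004.0 us

2004.0 us


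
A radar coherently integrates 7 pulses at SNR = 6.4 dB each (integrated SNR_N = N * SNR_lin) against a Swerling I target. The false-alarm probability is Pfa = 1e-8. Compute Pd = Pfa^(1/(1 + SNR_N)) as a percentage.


SNR_lin = 10^(6.4/10) = 4.36516
SNR_N = 7 * 4.36516 = 30.55612
1/(1 + SNR_N) = 1/31.55612 = 0.0316896
Pd = (1e-8)^0.0316896 = 0.55781
Pd = 55.8%

55.8%


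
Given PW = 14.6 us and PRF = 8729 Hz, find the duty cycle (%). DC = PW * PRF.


DC = 14.6e-6 * 8729 * 100 = 12.74%

12.74%


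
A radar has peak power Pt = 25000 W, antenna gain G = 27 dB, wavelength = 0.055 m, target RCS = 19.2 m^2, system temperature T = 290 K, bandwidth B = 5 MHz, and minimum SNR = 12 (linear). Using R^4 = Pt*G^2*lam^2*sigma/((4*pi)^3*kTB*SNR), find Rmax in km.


G_lin = 10^(27/10) = 501.187234
R^4 = 25000 * 501.187234^2 * 0.055^2 * 19.2 / ((4*pi)^3 * 1.38e-23 * 290 * 5000000.0 * 12)
R^4 = 7.65436e17 m^4
R_max = (7.65436e17)^(1/4) = 29578.6 m = 29.6 km

29.6 km


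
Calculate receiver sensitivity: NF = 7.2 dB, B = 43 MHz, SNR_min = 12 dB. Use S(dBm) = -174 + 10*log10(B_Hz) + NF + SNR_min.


10*log10(43000000.0) = 76.33
S = -174 + 76.33 + 7.2 + 12 = -78.5 dBm

-78.5 dBm


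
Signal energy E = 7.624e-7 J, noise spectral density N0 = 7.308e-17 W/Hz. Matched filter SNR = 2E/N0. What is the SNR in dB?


SNR_lin = 2 * 7.624e-7 / 7.308e-17 = 2.086e10
SNR_dB = 10*log10(2.086e10) = 103.2 dB

103.2 dB


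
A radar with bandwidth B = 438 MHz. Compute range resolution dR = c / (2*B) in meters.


dR = 3e8 / (2 * 438000000.0) = 0.34 m

0.34 m


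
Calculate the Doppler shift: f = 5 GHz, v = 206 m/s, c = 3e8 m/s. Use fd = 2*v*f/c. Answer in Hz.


fd = 2 * 206 * 5000000000.0 / 3e8 = 6866.7 Hz

6866.7 Hz


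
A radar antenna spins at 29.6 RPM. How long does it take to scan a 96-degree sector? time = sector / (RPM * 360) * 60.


t = 96 / (29.6 * 360) * 60 = 0.54 s

0.54 s


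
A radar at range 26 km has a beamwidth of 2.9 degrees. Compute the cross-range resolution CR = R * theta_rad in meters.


BW_rad = 0.050614548
CR = 26000 * 0.050614548 = 1316.0 m

1316.0 m


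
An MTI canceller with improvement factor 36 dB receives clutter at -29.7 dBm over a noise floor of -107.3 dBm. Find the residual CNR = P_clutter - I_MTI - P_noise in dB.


CNR = -29.7 - 36 - (-107.3) = 41.6 dB

41.6 dB


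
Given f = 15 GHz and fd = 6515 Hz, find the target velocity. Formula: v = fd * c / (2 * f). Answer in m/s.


v = 6515 * 3e8 / (2 * 15000000000.0) = 65.2 m/s

65.2 m/s


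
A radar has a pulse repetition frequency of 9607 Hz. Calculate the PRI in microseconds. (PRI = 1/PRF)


PRI = 1/9607 = 0.0001040908 s = 104.1 us

104.1 us


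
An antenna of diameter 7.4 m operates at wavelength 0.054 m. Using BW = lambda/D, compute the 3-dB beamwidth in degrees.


BW_rad = 0.054 / 7.4 = 0.007297
BW_deg = 0.42 degrees

0.42 degrees


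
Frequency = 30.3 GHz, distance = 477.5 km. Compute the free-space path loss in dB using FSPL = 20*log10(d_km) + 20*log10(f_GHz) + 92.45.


20*log10(477.5) = 53.58
20*log10(30.3) = 29.63
FSPL = 175.7 dB

175.7 dB


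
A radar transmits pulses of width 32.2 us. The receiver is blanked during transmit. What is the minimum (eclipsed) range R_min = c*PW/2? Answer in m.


R_min = 3e8 * 32.2e-6 / 2 = 4830.0 m

4830.0 m


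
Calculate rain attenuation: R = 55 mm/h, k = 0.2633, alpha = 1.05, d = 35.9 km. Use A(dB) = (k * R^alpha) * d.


gamma = 0.2633 * 55^1.05 = 17.694231 dB/km
A = 17.694231 * 35.9 = 635.22 dB

635.22 dB


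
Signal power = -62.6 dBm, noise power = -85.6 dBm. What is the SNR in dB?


SNR = -62.6 - (-85.6) = 23.0 dB

23.0 dB


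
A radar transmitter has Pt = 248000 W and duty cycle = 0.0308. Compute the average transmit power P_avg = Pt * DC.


P_avg = 248000 * 0.0308 = 7638.4 W

7638.4 W


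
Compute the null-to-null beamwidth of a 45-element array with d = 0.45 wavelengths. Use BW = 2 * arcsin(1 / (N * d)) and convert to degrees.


1/(N*d) = 1/(45*0.45) = 0.049383
BW = 2*arcsin(0.049383) = 5.7 degrees

5.7 degrees


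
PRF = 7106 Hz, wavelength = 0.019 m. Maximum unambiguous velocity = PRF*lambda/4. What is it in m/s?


V_ua = 7106 * 0.019 / 4 = 33.8 m/s

33.8 m/s


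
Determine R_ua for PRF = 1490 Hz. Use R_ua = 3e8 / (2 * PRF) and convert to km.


R_ua = 3e8 / (2 * 1490) = 100671.1 m = 100.7 km

100.7 km


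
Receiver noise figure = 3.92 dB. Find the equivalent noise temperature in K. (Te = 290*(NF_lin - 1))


NF_lin = 10^(3.92/10) = 2.466039
Te = 290 * (2.466039 - 1) = 425.2 K

425.2 K


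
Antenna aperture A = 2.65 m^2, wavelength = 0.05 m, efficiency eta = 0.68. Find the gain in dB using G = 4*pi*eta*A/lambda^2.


G_linear = 4*pi*0.68*2.65/0.05^2 = 9057.84
G_dB = 10*log10(9057.84) = 39.6 dB

39.6 dB


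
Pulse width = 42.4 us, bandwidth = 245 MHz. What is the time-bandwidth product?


TBP = 42.4 * 245 = 10388.0

10388.0


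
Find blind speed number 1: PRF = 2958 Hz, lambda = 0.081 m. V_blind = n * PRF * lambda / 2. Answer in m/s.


V_blind = 1 * 2958 * 0.081 / 2 = 119.8 m/s

119.8 m/s


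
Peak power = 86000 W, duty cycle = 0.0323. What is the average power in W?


P_avg = 86000 * 0.0323 = 2777.8 W

2777.8 W


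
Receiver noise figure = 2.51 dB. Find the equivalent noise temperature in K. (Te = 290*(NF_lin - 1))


NF_lin = 10^(2.51/10) = 1.782379
Te = 290 * (1.782379 - 1) = 226.9 K

226.9 K


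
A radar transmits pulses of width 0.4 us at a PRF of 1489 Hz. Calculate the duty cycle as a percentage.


DC = 0.4e-6 * 1489 * 100 = 0.06%

0.06%


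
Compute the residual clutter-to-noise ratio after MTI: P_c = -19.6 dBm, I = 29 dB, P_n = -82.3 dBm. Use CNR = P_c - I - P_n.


CNR = -19.6 - 29 - (-82.3) = 33.7 dB

33.7 dB


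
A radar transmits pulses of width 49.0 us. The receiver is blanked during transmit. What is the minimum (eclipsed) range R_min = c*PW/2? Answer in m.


R_min = 3e8 * 49.0e-6 / 2 = 7350.0 m

7350.0 m


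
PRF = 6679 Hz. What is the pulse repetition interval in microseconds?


PRI = 1/6679 = 0.000149723 s = 149.7 us

149.7 us


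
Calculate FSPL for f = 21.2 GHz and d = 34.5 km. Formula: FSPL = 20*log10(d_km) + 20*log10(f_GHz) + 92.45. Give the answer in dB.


20*log10(34.5) = 30.76
20*log10(21.2) = 26.53
FSPL = 149.7 dB

149.7 dB


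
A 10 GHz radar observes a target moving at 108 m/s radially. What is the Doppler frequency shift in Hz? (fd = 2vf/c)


fd = 2 * 108 * 10000000000.0 / 3e8 = 7200.0 Hz

7200.0 Hz


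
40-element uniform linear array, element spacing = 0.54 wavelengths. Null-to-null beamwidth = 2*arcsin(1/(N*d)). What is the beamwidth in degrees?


1/(N*d) = 1/(40*0.54) = 0.046296
BW = 2*arcsin(0.046296) = 5.3 degrees

5.3 degrees


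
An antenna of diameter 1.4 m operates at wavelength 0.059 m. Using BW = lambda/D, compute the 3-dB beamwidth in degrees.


BW_rad = 0.059 / 1.4 = 0.042143
BW_deg = 2.41 degrees

2.41 degrees


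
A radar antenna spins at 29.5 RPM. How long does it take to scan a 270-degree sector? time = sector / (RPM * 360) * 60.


t = 270 / (29.5 * 360) * 60 = 1.53 s

1.53 s


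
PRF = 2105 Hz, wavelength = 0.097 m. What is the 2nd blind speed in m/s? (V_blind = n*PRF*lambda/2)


V_blind = 2 * 2105 * 0.097 / 2 = 204.2 m/s

204.2 m/s


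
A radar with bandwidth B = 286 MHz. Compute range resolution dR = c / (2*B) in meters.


dR = 3e8 / (2 * 286000000.0) = 0.52 m

0.52 m


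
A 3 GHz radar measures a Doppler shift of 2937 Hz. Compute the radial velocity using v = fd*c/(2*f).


v = 2937 * 3e8 / (2 * 3000000000.0) = 146.9 m/s

146.9 m/s


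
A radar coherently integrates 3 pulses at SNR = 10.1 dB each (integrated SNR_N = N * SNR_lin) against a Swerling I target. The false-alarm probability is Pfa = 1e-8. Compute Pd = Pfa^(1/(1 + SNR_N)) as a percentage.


SNR_lin = 10^(10.1/10) = 10.23293
SNR_N = 3 * 10.23293 = 30.69879
1/(1 + SNR_N) = 1/31.69879 = 0.0315469
Pd = (1e-8)^0.0315469 = 0.55927
Pd = 55.9%

55.9%


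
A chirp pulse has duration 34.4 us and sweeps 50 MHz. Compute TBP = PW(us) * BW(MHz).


TBP = 34.4 * 50 = 1720.0

1720.0


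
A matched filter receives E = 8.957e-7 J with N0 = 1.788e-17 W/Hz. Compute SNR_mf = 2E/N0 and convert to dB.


SNR_lin = 2 * 8.957e-7 / 1.788e-17 = 1.002e11
SNR_dB = 10*log10(1.002e11) = 110.0 dB

110.0 dB


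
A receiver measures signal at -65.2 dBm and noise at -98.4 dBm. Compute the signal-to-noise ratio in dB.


SNR = -65.2 - (-98.4) = 33.2 dB

33.2 dB


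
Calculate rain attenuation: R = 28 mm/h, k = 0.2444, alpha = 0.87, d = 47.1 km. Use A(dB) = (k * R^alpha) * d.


gamma = 0.2444 * 28^0.87 = 4.437401 dB/km
A = 4.437401 * 47.1 = 209.0 dB

209.0 dB


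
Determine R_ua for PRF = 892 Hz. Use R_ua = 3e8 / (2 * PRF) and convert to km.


R_ua = 3e8 / (2 * 892) = 168161.4 m = 168.2 km

168.2 km


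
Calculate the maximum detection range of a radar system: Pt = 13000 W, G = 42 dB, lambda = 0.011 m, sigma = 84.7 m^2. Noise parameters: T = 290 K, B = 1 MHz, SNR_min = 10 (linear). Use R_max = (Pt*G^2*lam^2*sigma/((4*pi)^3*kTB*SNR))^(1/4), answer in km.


G_lin = 10^(42/10) = 15848.931925
R^4 = 13000 * 15848.931925^2 * 0.011^2 * 84.7 / ((4*pi)^3 * 1.38e-23 * 290 * 1000000.0 * 10)
R^4 = 4.21411e20 m^4
R_max = (4.21411e20)^(1/4) = 143277.0 m = 143.3 km

143.3 km


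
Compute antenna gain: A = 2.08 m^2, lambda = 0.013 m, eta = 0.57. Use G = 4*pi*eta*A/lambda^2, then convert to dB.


G_linear = 4*pi*0.57*2.08/0.013^2 = 88157.92
G_dB = 10*log10(88157.92) = 49.5 dB

49.5 dB


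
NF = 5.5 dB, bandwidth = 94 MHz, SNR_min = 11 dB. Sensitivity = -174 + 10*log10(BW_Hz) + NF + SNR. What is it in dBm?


10*log10(94000000.0) = 79.73
S = -174 + 79.73 + 5.5 + 11 = -77.8 dBm

-77.8 dBm


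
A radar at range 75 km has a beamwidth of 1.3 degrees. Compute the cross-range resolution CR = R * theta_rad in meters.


BW_rad = 0.02268928
CR = 75000 * 0.02268928 = 1701.7 m

1701.7 m


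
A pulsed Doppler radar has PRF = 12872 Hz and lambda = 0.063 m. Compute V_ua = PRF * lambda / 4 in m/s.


V_ua = 12872 * 0.063 / 4 = 202.7 m/s

202.7 m/s


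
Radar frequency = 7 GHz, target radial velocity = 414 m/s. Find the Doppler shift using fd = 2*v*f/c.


fd = 2 * 414 * 7000000000.0 / 3e8 = 19320.0 Hz

19320.0 Hz


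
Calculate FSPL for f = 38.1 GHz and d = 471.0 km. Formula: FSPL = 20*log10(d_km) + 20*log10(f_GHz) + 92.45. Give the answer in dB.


20*log10(471.0) = 53.46
20*log10(38.1) = 31.62
FSPL = 177.5 dB

177.5 dB


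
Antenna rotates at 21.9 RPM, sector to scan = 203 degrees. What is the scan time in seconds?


t = 203 / (21.9 * 360) * 60 = 1.54 s

1.54 s


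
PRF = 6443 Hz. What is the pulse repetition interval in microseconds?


PRI = 1/6443 = 0.0001552072 s = 155.2 us

155.2 us


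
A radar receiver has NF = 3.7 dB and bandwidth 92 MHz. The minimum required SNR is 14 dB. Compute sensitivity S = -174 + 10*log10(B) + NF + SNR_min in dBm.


10*log10(92000000.0) = 79.64
S = -174 + 79.64 + 3.7 + 14 = -76.7 dBm

-76.7 dBm


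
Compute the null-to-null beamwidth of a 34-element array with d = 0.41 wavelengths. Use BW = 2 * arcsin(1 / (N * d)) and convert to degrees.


1/(N*d) = 1/(34*0.41) = 0.071736
BW = 2*arcsin(0.071736) = 8.2 degrees

8.2 degrees


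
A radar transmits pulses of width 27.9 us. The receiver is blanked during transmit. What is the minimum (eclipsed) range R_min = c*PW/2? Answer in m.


R_min = 3e8 * 27.9e-6 / 2 = 4185.0 m

4185.0 m


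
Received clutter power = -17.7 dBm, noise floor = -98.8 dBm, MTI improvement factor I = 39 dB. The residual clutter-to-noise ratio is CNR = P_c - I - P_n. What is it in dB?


CNR = -17.7 - 39 - (-98.8) = 42.1 dB

42.1 dB


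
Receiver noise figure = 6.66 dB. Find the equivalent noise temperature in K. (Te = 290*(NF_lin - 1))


NF_lin = 10^(6.66/10) = 4.634469
Te = 290 * (4.634469 - 1) = 1054.0 K

1054.0 K


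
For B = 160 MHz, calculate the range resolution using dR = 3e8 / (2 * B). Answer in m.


dR = 3e8 / (2 * 160000000.0) = 0.94 m

0.94 m


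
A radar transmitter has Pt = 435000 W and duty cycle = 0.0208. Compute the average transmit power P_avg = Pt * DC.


P_avg = 435000 * 0.0208 = 9048.0 W

9048.0 W


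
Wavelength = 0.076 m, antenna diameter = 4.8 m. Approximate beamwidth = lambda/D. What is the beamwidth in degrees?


BW_rad = 0.076 / 4.8 = 0.015833
BW_deg = 0.91 degrees

0.91 degrees


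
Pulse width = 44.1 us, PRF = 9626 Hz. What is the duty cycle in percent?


DC = 44.1e-6 * 9626 * 100 = 42.45%

42.45%


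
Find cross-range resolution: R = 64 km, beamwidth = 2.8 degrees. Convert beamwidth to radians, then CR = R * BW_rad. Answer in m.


BW_rad = 0.048869219
CR = 64000 * 0.048869219 = 3127.6 m

3127.6 m


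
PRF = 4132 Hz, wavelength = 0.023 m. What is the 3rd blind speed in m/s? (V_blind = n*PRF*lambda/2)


V_blind = 3 * 4132 * 0.023 / 2 = 142.6 m/s

142.6 m/s


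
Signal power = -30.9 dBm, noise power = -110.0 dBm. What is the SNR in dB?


SNR = -30.9 - (-110.0) = 79.1 dB

79.1 dB


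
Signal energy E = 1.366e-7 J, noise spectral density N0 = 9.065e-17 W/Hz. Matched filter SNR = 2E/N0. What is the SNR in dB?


SNR_lin = 2 * 1.366e-7 / 9.065e-17 = 3.014e9
SNR_dB = 10*log10(3.014e9) = 94.8 dB

94.8 dB


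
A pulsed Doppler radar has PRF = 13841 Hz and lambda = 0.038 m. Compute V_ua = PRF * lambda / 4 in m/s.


V_ua = 13841 * 0.038 / 4 = 131.5 m/s

131.5 m/s


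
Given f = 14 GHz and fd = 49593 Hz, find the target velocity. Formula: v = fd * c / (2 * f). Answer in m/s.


v = 49593 * 3e8 / (2 * 14000000000.0) = 531.4 m/s

531.4 m/s


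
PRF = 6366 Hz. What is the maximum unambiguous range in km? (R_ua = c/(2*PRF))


R_ua = 3e8 / (2 * 6366) = 23562.7 m = 23.6 km

23.6 km


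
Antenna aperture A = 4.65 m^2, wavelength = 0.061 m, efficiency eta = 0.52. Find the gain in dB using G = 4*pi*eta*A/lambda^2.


G_linear = 4*pi*0.52*4.65/0.061^2 = 8165.95
G_dB = 10*log10(8165.95) = 39.1 dB

39.1 dB


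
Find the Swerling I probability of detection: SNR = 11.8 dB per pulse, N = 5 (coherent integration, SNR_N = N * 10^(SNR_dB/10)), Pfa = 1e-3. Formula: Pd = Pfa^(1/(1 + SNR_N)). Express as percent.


SNR_lin = 10^(11.8/10) = 15.13561
SNR_N = 5 * 15.13561 = 75.67805
1/(1 + SNR_N) = 1/76.67805 = 0.0130415
Pd = (1e-3)^0.0130415 = 0.91385
Pd = 91.4%

91.4%


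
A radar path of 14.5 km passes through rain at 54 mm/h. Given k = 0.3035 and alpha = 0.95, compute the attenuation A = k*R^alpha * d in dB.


gamma = 0.3035 * 54^0.95 = 13.425571 dB/km
A = 13.425571 * 14.5 = 194.67 dB

194.67 dB


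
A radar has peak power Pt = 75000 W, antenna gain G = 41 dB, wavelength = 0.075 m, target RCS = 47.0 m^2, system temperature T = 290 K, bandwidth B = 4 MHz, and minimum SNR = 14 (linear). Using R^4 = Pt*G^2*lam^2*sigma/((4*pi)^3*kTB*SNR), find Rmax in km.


G_lin = 10^(41/10) = 12589.254118
R^4 = 75000 * 12589.254118^2 * 0.075^2 * 47.0 / ((4*pi)^3 * 1.38e-23 * 290 * 4000000.0 * 14)
R^4 = 7.06622e21 m^4
R_max = (7.06622e21)^(1/4) = 289932.4 m = 289.9 km

289.9 km


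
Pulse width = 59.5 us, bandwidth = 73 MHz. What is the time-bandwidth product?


TBP = 59.5 * 73 = 4343.5

4343.5


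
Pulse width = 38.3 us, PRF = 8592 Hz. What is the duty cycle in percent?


DC = 38.3e-6 * 8592 * 100 = 32.91%

32.91%


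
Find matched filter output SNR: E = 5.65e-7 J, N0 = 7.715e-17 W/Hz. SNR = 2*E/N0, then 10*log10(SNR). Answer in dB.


SNR_lin = 2 * 5.65e-7 / 7.715e-17 = 1.465e10
SNR_dB = 10*log10(1.465e10) = 101.7 dB

101.7 dB


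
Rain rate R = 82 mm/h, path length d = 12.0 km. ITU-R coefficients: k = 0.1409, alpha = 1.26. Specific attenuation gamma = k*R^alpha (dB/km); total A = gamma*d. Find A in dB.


gamma = 0.1409 * 82^1.26 = 36.334271 dB/km
A = 36.334271 * 12.0 = 436.01 dB

436.01 dB


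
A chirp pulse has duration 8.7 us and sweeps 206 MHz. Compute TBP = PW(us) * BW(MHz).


TBP = 8.7 * 206 = 1792.2

1792.2


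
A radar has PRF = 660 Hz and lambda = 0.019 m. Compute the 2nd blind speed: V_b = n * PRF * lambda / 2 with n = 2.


V_blind = 2 * 660 * 0.019 / 2 = 12.5 m/s

12.5 m/s


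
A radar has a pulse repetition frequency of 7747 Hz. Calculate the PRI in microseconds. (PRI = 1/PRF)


PRI = 1/7747 = 0.0001290822 s = 129.1 us

129.1 us


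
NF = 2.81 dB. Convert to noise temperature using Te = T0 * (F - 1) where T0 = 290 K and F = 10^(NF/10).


NF_lin = 10^(2.81/10) = 1.909853
Te = 290 * (1.909853 - 1) = 263.9 K

263.9 K


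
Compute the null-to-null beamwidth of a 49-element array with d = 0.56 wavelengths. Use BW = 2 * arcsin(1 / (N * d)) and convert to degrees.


1/(N*d) = 1/(49*0.56) = 0.036443
BW = 2*arcsin(0.036443) = 4.2 degrees

4.2 degrees


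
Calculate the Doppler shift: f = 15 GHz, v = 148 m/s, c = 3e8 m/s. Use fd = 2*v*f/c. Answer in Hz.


fd = 2 * 148 * 15000000000.0 / 3e8 = 14800.0 Hz

14800.0 Hz


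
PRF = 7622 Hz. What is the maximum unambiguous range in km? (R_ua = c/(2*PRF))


R_ua = 3e8 / (2 * 7622) = 19679.9 m = 19.7 km

19.7 km


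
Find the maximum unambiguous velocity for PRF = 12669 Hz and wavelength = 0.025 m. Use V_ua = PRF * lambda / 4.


V_ua = 12669 * 0.025 / 4 = 79.2 m/s

79.2 m/s


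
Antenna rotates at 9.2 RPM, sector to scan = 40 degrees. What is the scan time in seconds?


t = 40 / (9.2 * 360) * 60 = 0.72 s

0.72 s


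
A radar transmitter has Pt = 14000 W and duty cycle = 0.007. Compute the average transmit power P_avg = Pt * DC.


P_avg = 14000 * 0.007 = 98.0 W

98.0 W


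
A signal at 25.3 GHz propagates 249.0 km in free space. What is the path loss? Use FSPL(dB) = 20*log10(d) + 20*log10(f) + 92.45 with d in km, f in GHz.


20*log10(249.0) = 47.92
20*log10(25.3) = 28.06
FSPL = 168.4 dB

168.4 dB


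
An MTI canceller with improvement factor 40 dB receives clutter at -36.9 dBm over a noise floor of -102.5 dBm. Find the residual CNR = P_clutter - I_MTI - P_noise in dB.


CNR = -36.9 - 40 - (-102.5) = 25.6 dB

25.6 dB


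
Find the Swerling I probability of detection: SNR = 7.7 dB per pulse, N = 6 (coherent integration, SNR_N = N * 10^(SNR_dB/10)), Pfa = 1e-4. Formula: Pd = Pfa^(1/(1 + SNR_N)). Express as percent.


SNR_lin = 10^(7.7/10) = 5.88844
SNR_N = 6 * 5.88844 = 35.33064
1/(1 + SNR_N) = 1/36.33064 = 0.027525
Pd = (1e-4)^0.027525 = 0.77607
Pd = 77.6%

77.6%


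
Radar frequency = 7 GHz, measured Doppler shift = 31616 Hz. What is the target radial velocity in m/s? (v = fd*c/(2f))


v = 31616 * 3e8 / (2 * 7000000000.0) = 677.5 m/s

677.5 m/s


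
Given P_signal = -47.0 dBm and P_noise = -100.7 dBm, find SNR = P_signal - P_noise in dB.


SNR = -47.0 - (-100.7) = 53.7 dB

53.7 dB


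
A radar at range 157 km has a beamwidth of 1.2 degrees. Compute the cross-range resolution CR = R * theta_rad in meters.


BW_rad = 0.020943951
CR = 157000 * 0.020943951 = 3288.2 m

3288.2 m


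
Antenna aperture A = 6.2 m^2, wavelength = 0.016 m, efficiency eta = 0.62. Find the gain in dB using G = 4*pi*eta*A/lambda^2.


G_linear = 4*pi*0.62*6.2/0.016^2 = 188691.91
G_dB = 10*log10(188691.91) = 52.8 dB

52.8 dB


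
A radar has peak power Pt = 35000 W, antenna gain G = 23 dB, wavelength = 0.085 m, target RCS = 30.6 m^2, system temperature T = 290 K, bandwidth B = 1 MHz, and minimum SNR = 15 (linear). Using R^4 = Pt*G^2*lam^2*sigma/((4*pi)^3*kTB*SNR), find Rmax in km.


G_lin = 10^(23/10) = 199.526231
R^4 = 35000 * 199.526231^2 * 0.085^2 * 30.6 / ((4*pi)^3 * 1.38e-23 * 290 * 1000000.0 * 15)
R^4 = 2.58601e18 m^4
R_max = (2.58601e18)^(1/4) = 40101.2 m = 40.1 km

40.1 km


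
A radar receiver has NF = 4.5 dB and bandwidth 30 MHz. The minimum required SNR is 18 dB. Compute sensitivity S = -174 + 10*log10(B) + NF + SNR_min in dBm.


10*log10(30000000.0) = 74.77
S = -174 + 74.77 + 4.5 + 18 = -76.7 dBm

-76.7 dBm


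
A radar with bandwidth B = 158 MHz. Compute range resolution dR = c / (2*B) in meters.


dR = 3e8 / (2 * 158000000.0) = 0.95 m

0.95 m


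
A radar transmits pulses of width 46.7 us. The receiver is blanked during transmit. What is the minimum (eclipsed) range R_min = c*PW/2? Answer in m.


R_min = 3e8 * 46.7e-6 / 2 = 7005.0 m

7005.0 m


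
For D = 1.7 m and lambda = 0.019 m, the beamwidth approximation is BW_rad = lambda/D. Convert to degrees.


BW_rad = 0.019 / 1.7 = 0.011176
BW_deg = 0.64 degrees

0.64 degrees


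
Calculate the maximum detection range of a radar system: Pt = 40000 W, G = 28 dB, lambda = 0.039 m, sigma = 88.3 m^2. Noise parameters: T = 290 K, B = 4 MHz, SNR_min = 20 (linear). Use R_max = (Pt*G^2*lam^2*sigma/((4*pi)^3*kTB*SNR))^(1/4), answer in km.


G_lin = 10^(28/10) = 630.957344
R^4 = 40000 * 630.957344^2 * 0.039^2 * 88.3 / ((4*pi)^3 * 1.38e-23 * 290 * 4000000.0 * 20)
R^4 = 3.3663e18 m^4
R_max = (3.3663e18)^(1/4) = 42834.0 m = 42.8 km

42.8 km


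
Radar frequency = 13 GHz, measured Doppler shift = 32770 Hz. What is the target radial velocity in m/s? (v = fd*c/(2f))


v = 32770 * 3e8 / (2 * 13000000000.0) = 378.1 m/s

378.1 m/s


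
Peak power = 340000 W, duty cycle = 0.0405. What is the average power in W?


P_avg = 340000 * 0.0405 = 13770.0 W

13770.0 W


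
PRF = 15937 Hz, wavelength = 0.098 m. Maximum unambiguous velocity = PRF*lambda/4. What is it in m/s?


V_ua = 15937 * 0.098 / 4 = 390.5 m/s

390.5 m/s


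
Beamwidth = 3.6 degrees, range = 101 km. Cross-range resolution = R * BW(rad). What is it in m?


BW_rad = 0.062831853
CR = 101000 * 0.062831853 = 6346.0 m

6346.0 m


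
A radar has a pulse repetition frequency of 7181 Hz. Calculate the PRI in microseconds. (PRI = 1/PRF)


PRI = 1/7181 = 0.0001392564 s = 139.3 us

139.3 us


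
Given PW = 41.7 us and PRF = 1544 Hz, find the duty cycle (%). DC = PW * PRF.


DC = 41.7e-6 * 1544 * 100 = 6.44%

6.44%


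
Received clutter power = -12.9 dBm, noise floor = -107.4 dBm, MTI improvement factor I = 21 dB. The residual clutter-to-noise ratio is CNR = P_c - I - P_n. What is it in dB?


CNR = -12.9 - 21 - (-107.4) = 73.5 dB

73.5 dB


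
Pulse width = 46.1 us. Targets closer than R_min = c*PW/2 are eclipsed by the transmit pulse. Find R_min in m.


R_min = 3e8 * 46.1e-6 / 2 = 6915.0 m

6915.0 m


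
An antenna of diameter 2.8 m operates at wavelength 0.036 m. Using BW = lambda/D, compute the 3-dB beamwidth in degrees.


BW_rad = 0.036 / 2.8 = 0.012857
BW_deg = 0.74 degrees

0.74 degrees


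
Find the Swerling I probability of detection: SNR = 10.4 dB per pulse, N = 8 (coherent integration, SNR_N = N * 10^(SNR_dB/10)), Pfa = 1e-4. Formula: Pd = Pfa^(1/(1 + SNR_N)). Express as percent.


SNR_lin = 10^(10.4/10) = 10.96478
SNR_N = 8 * 10.96478 = 87.71824
1/(1 + SNR_N) = 1/88.71824 = 0.0112716
Pd = (1e-4)^0.0112716 = 0.90139
Pd = 90.1%

90.1%


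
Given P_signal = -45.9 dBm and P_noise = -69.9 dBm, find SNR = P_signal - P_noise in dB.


SNR = -45.9 - (-69.9) = 24.0 dB

24.0 dB


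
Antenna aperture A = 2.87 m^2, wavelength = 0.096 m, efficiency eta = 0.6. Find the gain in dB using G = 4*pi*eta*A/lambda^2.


G_linear = 4*pi*0.6*2.87/0.096^2 = 2348.01
G_dB = 10*log10(2348.01) = 33.7 dB

33.7 dB


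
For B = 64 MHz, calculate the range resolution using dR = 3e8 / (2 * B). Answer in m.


dR = 3e8 / (2 * 64000000.0) = 2.34 m

2.34 m


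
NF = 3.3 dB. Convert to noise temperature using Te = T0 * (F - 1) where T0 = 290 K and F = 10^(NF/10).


NF_lin = 10^(3.3/10) = 2.137962
Te = 290 * (2.137962 - 1) = 330.0 K

330.0 K


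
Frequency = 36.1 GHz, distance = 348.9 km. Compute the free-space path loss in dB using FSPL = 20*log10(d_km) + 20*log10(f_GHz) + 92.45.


20*log10(348.9) = 50.85
20*log10(36.1) = 31.15
FSPL = 174.5 dB

174.5 dB


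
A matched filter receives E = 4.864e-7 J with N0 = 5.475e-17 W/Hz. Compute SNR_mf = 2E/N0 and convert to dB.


SNR_lin = 2 * 4.864e-7 / 5.475e-17 = 1.777e10
SNR_dB = 10*log10(1.777e10) = 102.5 dB

102.5 dB


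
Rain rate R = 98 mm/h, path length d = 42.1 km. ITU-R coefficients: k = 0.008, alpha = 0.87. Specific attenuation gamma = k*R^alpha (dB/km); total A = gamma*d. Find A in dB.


gamma = 0.008 * 98^0.87 = 0.431973 dB/km
A = 0.431973 * 42.1 = 18.19 dB

18.19 dB


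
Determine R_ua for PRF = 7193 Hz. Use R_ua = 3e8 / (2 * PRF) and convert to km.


R_ua = 3e8 / (2 * 7193) = 20853.6 m = 20.9 km

20.9 km


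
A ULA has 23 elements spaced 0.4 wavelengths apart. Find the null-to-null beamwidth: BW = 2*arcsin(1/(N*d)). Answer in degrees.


1/(N*d) = 1/(23*0.4) = 0.108696
BW = 2*arcsin(0.108696) = 12.5 degrees

12.5 degrees


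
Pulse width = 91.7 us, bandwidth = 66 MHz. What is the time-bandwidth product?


TBP = 91.7 * 66 = 6052.2

6052.2


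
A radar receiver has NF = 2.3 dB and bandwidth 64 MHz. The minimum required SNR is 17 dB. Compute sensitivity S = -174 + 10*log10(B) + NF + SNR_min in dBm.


10*log10(64000000.0) = 78.06
S = -174 + 78.06 + 2.3 + 17 = -76.6 dBm

-76.6 dBm


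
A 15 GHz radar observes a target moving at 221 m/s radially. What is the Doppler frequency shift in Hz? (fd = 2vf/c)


fd = 2 * 221 * 15000000000.0 / 3e8 = 22100.0 Hz

22100.0 Hz


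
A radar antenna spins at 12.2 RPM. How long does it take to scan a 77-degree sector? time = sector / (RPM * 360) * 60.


t = 77 / (12.2 * 360) * 60 = 1.05 s

1.05 s


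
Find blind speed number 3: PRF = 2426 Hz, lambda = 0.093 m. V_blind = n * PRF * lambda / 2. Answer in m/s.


V_blind = 3 * 2426 * 0.093 / 2 = 338.4 m/s

338.4 m/s


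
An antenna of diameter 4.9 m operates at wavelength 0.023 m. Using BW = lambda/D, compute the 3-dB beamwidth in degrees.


BW_rad = 0.023 / 4.9 = 0.004694
BW_deg = 0.27 degrees

0.27 degrees


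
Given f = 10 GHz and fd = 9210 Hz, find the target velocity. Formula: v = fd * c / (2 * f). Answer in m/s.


v = 9210 * 3e8 / (2 * 10000000000.0) = 138.2 m/s

138.2 m/s


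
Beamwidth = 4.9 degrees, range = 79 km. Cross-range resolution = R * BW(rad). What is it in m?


BW_rad = 0.085521133
CR = 79000 * 0.085521133 = 6756.2 m

6756.2 m


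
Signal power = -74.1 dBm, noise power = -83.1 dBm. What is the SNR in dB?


SNR = -74.1 - (-83.1) = 9.0 dB

9.0 dB


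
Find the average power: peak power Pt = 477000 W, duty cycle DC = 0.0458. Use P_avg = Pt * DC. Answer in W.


P_avg = 477000 * 0.0458 = 21846.6 W

21846.6 W


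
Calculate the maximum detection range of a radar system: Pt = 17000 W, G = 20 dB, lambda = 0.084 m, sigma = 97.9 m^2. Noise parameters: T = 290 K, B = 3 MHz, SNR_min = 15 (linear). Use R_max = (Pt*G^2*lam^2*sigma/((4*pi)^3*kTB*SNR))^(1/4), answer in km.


G_lin = 10^(20/10) = 100.0
R^4 = 17000 * 100.0^2 * 0.084^2 * 97.9 / ((4*pi)^3 * 1.38e-23 * 290 * 3000000.0 * 15)
R^4 = 3.28603e17 m^4
R_max = (3.28603e17)^(1/4) = 23942.4 m = 23.9 km

23.9 km


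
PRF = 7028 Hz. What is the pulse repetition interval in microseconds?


PRI = 1/7028 = 0.000142288 s = 142.3 us

142.3 us


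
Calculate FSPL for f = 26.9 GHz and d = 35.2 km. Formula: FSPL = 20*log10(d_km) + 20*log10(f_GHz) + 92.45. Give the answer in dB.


20*log10(35.2) = 30.93
20*log10(26.9) = 28.6
FSPL = 152.0 dB

152.0 dB


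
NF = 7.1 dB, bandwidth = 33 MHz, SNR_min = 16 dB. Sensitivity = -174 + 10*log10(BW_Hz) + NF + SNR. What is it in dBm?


10*log10(33000000.0) = 75.19
S = -174 + 75.19 + 7.1 + 16 = -75.7 dBm

-75.7 dBm


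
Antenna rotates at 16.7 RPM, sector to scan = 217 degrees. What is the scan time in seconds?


t = 217 / (16.7 * 360) * 60 = 2.17 s

2.17 s


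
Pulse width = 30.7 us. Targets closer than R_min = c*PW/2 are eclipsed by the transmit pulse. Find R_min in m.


R_min = 3e8 * 30.7e-6 / 2 = 4605.0 m

4605.0 m


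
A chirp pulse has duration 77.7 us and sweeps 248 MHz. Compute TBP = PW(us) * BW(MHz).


TBP = 77.7 * 248 = 19269.6

19269.6


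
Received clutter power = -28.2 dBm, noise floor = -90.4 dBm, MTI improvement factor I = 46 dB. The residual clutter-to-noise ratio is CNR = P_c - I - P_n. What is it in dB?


CNR = -28.2 - 46 - (-90.4) = 16.2 dB

16.2 dB


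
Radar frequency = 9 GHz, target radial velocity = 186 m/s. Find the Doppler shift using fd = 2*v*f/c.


fd = 2 * 186 * 9000000000.0 / 3e8 = 11160.0 Hz

11160.0 Hz


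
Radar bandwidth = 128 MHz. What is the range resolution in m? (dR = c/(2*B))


dR = 3e8 / (2 * 128000000.0) = 1.17 m

1.17 m


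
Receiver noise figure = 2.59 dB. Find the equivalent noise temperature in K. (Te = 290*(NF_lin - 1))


NF_lin = 10^(2.59/10) = 1.815516
Te = 290 * (1.815516 - 1) = 236.5 K

236.5 K


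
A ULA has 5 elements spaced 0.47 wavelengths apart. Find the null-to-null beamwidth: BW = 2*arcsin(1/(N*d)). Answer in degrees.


1/(N*d) = 1/(5*0.47) = 0.425532
BW = 2*arcsin(0.425532) = 50.4 degrees

50.4 degrees


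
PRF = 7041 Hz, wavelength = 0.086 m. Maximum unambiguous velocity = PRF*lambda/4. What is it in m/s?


V_ua = 7041 * 0.086 / 4 = 151.4 m/s

151.4 m/s


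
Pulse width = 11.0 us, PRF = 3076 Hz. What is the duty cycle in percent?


DC = 11.0e-6 * 3076 * 100 = 3.38%

3.38%


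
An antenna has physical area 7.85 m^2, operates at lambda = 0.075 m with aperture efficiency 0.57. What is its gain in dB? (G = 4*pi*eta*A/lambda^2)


G_linear = 4*pi*0.57*7.85/0.075^2 = 9996.13
G_dB = 10*log10(9996.13) = 40.0 dB

40.0 dB


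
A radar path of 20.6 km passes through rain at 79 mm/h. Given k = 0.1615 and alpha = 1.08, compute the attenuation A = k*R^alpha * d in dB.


gamma = 0.1615 * 79^1.08 = 18.097133 dB/km
A = 18.097133 * 20.6 = 372.8 dB

372.8 dB


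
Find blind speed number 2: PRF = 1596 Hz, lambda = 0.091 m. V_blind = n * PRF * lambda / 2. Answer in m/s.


V_blind = 2 * 1596 * 0.091 / 2 = 145.2 m/s

145.2 m/s


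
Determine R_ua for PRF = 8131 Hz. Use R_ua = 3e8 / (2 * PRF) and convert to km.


R_ua = 3e8 / (2 * 8131) = 18447.9 m = 18.4 km

18.4 km


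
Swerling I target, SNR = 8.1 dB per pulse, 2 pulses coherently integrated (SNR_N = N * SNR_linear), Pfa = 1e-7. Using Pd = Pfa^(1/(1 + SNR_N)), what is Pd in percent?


SNR_lin = 10^(8.1/10) = 6.45654
SNR_N = 2 * 6.45654 = 12.91308
1/(1 + SNR_N) = 1/13.91308 = 0.0718748
Pd = (1e-7)^0.0718748 = 0.31396
Pd = 31.4%

31.4%


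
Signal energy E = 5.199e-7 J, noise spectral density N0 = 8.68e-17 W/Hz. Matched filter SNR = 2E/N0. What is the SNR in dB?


SNR_lin = 2 * 5.199e-7 / 8.68e-17 = 1.198e10
SNR_dB = 10*log10(1.198e10) = 100.8 dB

100.8 dB


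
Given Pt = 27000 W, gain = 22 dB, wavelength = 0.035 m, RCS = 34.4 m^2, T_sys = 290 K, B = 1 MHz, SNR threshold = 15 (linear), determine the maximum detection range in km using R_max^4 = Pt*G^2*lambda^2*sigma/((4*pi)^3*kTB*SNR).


G_lin = 10^(22/10) = 158.489319
R^4 = 27000 * 158.489319^2 * 0.035^2 * 34.4 / ((4*pi)^3 * 1.38e-23 * 290 * 1000000.0 * 15)
R^4 = 2.39917e17 m^4
R_max = (2.39917e17)^(1/4) = 22131.7 m = 22.1 km

22.1 km


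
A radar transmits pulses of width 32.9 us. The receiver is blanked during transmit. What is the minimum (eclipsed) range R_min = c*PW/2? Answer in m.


R_min = 3e8 * 32.9e-6 / 2 = 4935.0 m

4935.0 m


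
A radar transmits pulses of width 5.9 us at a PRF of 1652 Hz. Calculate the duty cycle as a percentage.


DC = 5.9e-6 * 1652 * 100 = 0.97%

0.97%


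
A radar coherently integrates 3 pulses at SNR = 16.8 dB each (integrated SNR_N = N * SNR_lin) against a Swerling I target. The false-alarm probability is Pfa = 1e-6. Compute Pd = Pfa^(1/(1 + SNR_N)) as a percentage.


SNR_lin = 10^(16.8/10) = 47.86301
SNR_N = 3 * 47.86301 = 143.58903
1/(1 + SNR_N) = 1/144.58903 = 0.0069162
Pd = (1e-6)^0.0069162 = 0.90887
Pd = 90.9%

90.9%


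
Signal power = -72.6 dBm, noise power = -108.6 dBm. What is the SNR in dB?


SNR = -72.6 - (-108.6) = 36.0 dB

36.0 dB


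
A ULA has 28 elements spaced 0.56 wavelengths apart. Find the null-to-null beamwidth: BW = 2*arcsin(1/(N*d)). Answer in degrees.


1/(N*d) = 1/(28*0.56) = 0.063776
BW = 2*arcsin(0.063776) = 7.3 degrees

7.3 degrees


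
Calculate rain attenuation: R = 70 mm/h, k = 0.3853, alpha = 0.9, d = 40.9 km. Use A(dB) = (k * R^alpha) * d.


gamma = 0.3853 * 70^0.9 = 17.635478 dB/km
A = 17.635478 * 40.9 = 721.29 dB

721.29 dB


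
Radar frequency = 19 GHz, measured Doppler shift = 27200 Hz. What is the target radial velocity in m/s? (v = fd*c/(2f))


v = 27200 * 3e8 / (2 * 19000000000.0) = 214.7 m/s

214.7 m/s


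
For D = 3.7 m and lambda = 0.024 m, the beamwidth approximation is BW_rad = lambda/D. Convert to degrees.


BW_rad = 0.024 / 3.7 = 0.006486
BW_deg = 0.37 degrees

0.37 degrees


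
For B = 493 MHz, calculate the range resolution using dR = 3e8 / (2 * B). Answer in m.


dR = 3e8 / (2 * 493000000.0) = 0.3 m

0.3 m


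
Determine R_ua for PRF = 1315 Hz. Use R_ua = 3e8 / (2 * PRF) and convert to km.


R_ua = 3e8 / (2 * 1315) = 114068.4 m = 114.1 km

114.1 km


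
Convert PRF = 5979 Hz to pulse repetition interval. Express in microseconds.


PRI = 1/5979 = 0.000167252 s = 167.3 us

167.3 us


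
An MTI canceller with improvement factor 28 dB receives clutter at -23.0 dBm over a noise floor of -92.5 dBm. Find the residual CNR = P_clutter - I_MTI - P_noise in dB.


CNR = -23.0 - 28 - (-92.5) = 41.5 dB

41.5 dB


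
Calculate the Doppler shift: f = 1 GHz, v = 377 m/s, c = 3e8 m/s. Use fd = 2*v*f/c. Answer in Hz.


fd = 2 * 377 * 1000000000.0 / 3e8 = 2513.3 Hz

2513.3 Hz


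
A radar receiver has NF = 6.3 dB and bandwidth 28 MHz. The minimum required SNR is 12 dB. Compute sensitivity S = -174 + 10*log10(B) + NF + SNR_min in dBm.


10*log10(28000000.0) = 74.47
S = -174 + 74.47 + 6.3 + 12 = -81.2 dBm

-81.2 dBm


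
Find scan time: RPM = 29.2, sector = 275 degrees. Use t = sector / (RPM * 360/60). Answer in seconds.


t = 275 / (29.2 * 360) * 60 = 1.57 s

1.57 s


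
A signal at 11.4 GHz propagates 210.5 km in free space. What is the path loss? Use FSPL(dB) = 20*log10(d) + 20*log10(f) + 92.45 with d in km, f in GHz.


20*log10(210.5) = 46.47
20*log10(11.4) = 21.14
FSPL = 160.1 dB

160.1 dB


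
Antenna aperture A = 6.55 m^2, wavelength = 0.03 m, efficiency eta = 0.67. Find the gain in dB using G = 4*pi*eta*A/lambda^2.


G_linear = 4*pi*0.67*6.55/0.03^2 = 61275.02
G_dB = 10*log10(61275.02) = 47.9 dB

47.9 dB


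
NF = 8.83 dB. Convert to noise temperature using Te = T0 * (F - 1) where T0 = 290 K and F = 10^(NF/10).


NF_lin = 10^(8.83/10) = 7.638358
Te = 290 * (7.638358 - 1) = 1925.1 K

1925.1 K


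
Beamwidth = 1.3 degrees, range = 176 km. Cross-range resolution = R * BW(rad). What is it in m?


BW_rad = 0.02268928
CR = 176000 * 0.02268928 = 3993.3 m

3993.3 m


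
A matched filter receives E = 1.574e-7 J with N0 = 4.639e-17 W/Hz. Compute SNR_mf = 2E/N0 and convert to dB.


SNR_lin = 2 * 1.574e-7 / 4.639e-17 = 6.786e9
SNR_dB = 10*log10(6.786e9) = 98.3 dB

98.3 dB


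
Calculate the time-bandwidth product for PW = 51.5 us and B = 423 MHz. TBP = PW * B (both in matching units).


TBP = 51.5 * 423 = 21784.5

21784.5


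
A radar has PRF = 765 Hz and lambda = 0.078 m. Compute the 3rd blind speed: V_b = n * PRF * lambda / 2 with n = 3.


V_blind = 3 * 765 * 0.078 / 2 = 89.5 m/s

89.5 m/s


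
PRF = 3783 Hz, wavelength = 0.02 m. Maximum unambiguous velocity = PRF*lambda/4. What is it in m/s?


V_ua = 3783 * 0.02 / 4 = 18.9 m/s

18.9 m/s
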